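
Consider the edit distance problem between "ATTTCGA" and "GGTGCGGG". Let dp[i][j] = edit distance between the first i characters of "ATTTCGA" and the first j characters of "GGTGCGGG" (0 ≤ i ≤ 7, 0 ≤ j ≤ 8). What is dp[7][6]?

4

   ''  G  G  T  G  C  G  G  G
''  0  1  2  3  4  5  6  7  8
 A  1  1  2  3  4  5  6  7  8
 T  2  2  2  2  3  4  5  6  7
 T  3  3  3  2  3  4  5  6  7
 T  4  4  4  3  3  4  5  6  7
 C  5  5  5  4  4  3  4  5  6
 G  6  5  5  5  4  4  3  4  5
 A  7  6  6  6  5  5  4  4  5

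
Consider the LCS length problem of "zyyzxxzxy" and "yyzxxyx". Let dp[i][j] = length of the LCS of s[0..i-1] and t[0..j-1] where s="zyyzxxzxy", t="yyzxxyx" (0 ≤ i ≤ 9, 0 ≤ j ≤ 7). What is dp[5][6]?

   ''  y  y  z  x  x  y  x
''  0  0  0  0  0  0  0  0
 z  0  0  0  1  1  1  1  1
 y  0  1  1  1  1  1  2  2
 y  0  1  2  2  2  2  2  2
 z  0  1  2  3  3  3  3  3
 x  0  1  2  3  4  4  4  4
 x  0  1  2  3  4  5  5  5
 z  0  1  2  3  4  5  5  5
 x  0  1  2  3  4  5  5  6
 y  0  1  2  3  4  5  6  6

4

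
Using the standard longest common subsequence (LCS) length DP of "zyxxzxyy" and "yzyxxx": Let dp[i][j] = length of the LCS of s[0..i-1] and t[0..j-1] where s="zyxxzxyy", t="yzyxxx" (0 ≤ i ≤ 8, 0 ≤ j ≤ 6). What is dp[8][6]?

5

   ''  y  z  y  x  x  x
''  0  0  0  0  0  0  0
 z  0  0  1  1  1  1  1
 y  0  1  1  2  2  2  2
 x  0  1  1  2  3  3  3
 x  0  1  1  2  3  4  4
 z  0  1  2  2  3  4  4
 x  0  1  2  2  3  4  5
 y  0  1  2  3  3  4  5
 y  0  1  2  3  3  4  5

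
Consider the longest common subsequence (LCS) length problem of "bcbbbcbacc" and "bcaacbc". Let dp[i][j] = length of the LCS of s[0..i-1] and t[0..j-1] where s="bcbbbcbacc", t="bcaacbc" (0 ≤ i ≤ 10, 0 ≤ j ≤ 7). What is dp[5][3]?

2

   ''  b  c  a  a  c  b  c
''  0  0  0  0  0  0  0  0
 b  0  1  1  1  1  1  1  1
 c  0  1  2  2  2  2  2  2
 b  0  1  2  2  2  2  3  3
 b  0  1  2  2  2  2  3  3
 b  0  1  2  2  2  2  3  3
 c  0  1  2  2  2  3  3  4
 b  0  1  2  2  2  3  4  4
 a  0  1  2  3  3  3  4  4
 c  0  1  2  3  3  4  4  5
 c  0  1  2  3  3  4  4  5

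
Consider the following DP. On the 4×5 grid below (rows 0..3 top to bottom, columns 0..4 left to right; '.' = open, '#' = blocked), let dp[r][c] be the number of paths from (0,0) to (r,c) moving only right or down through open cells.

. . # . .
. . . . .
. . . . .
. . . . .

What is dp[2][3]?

7

r\c   0   1   2   3   4
  0   1   1   0   0   0
  1   1   2   2   2   2
  2   1   3   5   7   9
  3   1   4   9  16  25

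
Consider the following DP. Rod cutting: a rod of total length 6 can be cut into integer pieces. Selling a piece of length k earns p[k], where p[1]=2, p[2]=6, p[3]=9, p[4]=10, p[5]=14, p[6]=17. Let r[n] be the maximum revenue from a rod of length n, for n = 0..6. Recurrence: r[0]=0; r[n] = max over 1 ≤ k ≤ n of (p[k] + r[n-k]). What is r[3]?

   n    0    1    2    3    4    5    6
r[n]    0    2    6    9   12   15   18

9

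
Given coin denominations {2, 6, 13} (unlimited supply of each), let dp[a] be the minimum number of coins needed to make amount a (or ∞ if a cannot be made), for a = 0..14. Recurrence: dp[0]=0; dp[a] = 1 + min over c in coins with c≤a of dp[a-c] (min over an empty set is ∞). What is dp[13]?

 a  0  1  2  3  4  5  6  7  8  9 10 11 12 13 14
dp  0  -  1  -  2  -  1  -  2  -  3  -  2  1  3
(- denotes ∞ / unreachable)

1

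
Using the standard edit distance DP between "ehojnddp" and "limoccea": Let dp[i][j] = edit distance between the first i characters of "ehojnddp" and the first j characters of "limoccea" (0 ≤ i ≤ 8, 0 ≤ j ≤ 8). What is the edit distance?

   ''  l  i  m  o  c  c  e  a
''  0  1  2  3  4  5  6  7  8
 e  1  1  2  3  4  5  6  6  7
 h  2  2  2  3  4  5  6  7  7
 o  3  3  3  3  3  4  5  6  7
 j  4  4  4  4  4  4  5  6  7
 n  5  5  5  5  5  5  5  6  7
 d  6  6  6  6  6  6  6  6  7
 d  7  7  7  7  7  7  7  7  7
 p  8  8  8  8  8  8  8  8  8

8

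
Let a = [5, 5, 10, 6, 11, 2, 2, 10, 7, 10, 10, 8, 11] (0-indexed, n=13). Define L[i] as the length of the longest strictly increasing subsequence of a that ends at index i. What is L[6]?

   i    0    1    2    3    4    5    6    7    8    9   10   11   12
a[i]    5    5   10    6   11    2    2   10    7   10   10    8   11
L[i]    1    1    2    2    3    1    1    3    3    4    4    4    5

1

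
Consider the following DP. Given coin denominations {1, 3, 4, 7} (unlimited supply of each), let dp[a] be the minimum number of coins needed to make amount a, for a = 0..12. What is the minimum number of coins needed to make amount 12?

 a  0  1  2  3  4  5  6  7  8  9 10 11 12
dp  0  1  2  1  1  2  2  1  2  3  2  2  3

3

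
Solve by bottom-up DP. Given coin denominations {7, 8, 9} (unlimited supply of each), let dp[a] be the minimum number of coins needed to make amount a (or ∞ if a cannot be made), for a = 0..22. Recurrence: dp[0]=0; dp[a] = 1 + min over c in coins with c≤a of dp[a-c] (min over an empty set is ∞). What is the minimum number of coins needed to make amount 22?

 a  0  1  2  3  4  5  6  7  8  9 10 11 12 13 14 15 16 17 18 19 20 21 22
dp  0  -  -  -  -  -  -  1  1  1  -  -  -  -  2  2  2  2  2  -  -  3  3
(- denotes ∞ / unreachable)

3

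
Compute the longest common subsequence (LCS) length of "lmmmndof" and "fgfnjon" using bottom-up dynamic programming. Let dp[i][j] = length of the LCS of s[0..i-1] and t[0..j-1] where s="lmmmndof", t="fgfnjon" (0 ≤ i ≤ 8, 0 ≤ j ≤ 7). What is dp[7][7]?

2

   ''  f  g  f  n  j  o  n
''  0  0  0  0  0  0  0  0
 l  0  0  0  0  0  0  0  0
 m  0  0  0  0  0  0  0  0
 m  0  0  0  0  0  0  0  0
 m  0  0  0  0  0  0  0  0
 n  0  0  0  0  1  1  1  1
 d  0  0  0  0  1  1  1  1
 o  0  0  0  0  1  1  2  2
 f  0  1  1  1  1  1  2  2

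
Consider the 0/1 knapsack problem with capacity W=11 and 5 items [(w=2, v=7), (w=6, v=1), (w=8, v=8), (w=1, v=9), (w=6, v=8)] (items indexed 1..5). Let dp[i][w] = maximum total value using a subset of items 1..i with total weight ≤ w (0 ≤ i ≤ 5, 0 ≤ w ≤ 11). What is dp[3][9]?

i\w   0   1   2   3   4   5   6   7   8   9  10  11
  0   0   0   0   0   0   0   0   0   0   0   0   0
  1   0   0   7   7   7   7   7   7   7   7   7   7
  2   0   0   7   7   7   7   7   7   8   8   8   8
  3   0   0   7   7   7   7   7   7   8   8  15  15
  4   0   9   9  16  16  16  16  16  16  17  17  24
  5   0   9   9  16  16  16  16  17  17  24  24  24

8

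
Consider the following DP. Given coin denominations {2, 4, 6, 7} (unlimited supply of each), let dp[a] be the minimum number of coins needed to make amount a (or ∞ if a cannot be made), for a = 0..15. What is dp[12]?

2

 a  0  1  2  3  4  5  6  7  8  9 10 11 12 13 14 15
dp  0  -  1  -  1  -  1  1  2  2  2  2  2  2  2  3
(- denotes ∞ / unreachable)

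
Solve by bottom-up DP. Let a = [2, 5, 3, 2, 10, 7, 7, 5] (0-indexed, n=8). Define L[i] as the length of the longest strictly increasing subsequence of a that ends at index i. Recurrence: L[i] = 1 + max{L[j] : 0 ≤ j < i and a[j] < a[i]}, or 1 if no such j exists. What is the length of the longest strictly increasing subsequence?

   i    0    1    2    3    4    5    6    7
a[i]    2    5    3    2   10    7    7    5
L[i]    1    2    2    1    3    3    3    3

3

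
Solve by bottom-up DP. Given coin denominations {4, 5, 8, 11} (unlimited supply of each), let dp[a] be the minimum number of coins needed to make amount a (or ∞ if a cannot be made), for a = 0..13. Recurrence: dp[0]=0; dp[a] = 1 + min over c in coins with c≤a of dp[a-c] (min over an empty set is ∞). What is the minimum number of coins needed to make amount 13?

2

 a  0  1  2  3  4  5  6  7  8  9 10 11 12 13
dp  0  -  -  -  1  1  -  -  1  2  2  1  2  2
(- denotes ∞ / unreachable)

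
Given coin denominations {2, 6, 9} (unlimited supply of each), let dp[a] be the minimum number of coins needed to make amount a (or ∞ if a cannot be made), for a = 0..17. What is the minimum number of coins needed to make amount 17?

3

 a  0  1  2  3  4  5  6  7  8  9 10 11 12 13 14 15 16 17
dp  0  -  1  -  2  -  1  -  2  1  3  2  2  3  3  2  4  3
(- denotes ∞ / unreachable)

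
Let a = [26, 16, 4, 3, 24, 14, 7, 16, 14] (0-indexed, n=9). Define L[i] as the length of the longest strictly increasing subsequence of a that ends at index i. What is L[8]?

3

   i    0    1    2    3    4    5    6    7    8
a[i]   26   16    4    3   24   14    7   16   14
L[i]    1    1    1    1    2    2    2    3    3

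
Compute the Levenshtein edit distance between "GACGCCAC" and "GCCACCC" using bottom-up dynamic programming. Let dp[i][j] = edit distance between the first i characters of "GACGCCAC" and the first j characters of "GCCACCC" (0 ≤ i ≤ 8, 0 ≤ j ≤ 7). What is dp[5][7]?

   ''  G  C  C  A  C  C  C
''  0  1  2  3  4  5  6  7
 G  1  0  1  2  3  4  5  6
 A  2  1  1  2  2  3  4  5
 C  3  2  1  1  2  2  3  4
 G  4  3  2  2  2  3  3  4
 C  5  4  3  2  3  2  3  3
 C  6  5  4  3  3  3  2  3
 A  7  6  5  4  3  4  3  3
 C  8  7  6  5  4  3  4  3

3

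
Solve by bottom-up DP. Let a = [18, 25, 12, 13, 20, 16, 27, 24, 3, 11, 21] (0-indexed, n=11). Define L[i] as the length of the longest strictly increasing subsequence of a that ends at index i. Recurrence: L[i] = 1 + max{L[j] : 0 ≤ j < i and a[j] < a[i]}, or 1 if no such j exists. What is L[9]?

   i    0    1    2    3    4    5    6    7    8    9   10
a[i]   18   25   12   13   20   16   27   24    3   11   21
L[i]    1    2    1    2    3    3    4    4    1    2    4

2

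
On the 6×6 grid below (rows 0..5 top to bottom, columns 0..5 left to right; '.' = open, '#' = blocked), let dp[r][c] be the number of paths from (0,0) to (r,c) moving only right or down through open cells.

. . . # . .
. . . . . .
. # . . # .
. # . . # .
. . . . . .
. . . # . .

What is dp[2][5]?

r\c   0   1   2   3   4   5
  0   1   1   1   0   0   0
  1   1   2   3   3   3   3
  2   1   0   3   6   0   3
  3   1   0   3   9   0   3
  4   1   1   4  13  13  16
  5   1   2   6   0  13  29

3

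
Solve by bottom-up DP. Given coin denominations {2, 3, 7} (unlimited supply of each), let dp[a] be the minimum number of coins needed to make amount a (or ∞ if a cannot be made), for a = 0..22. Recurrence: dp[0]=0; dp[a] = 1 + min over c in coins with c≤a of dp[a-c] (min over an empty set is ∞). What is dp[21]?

 a  0  1  2  3  4  5  6  7  8  9 10 11 12 13 14 15 16 17 18 19 20 21 22
dp  0  -  1  1  2  2  2  1  3  2  2  3  3  3  2  4  3  3  4  4  4  3  5
(- denotes ∞ / unreachable)

3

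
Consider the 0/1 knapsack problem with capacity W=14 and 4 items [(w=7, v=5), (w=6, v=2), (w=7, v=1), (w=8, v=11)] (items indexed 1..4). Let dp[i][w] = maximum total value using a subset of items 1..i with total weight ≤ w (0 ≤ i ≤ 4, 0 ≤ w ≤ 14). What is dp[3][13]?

7

i\w   0   1   2   3   4   5   6   7   8   9  10  11  12  13  14
  0   0   0   0   0   0   0   0   0   0   0   0   0   0   0   0
  1   0   0   0   0   0   0   0   5   5   5   5   5   5   5   5
  2   0   0   0   0   0   0   2   5   5   5   5   5   5   7   7
  3   0   0   0   0   0   0   2   5   5   5   5   5   5   7   7
  4   0   0   0   0   0   0   2   5  11  11  11  11  11  11  13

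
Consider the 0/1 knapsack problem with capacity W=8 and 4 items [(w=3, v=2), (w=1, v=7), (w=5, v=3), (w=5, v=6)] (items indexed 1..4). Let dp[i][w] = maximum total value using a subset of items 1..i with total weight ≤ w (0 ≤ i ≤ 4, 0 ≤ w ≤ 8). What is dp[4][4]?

i\w   0   1   2   3   4   5   6   7   8
  0   0   0   0   0   0   0   0   0   0
  1   0   0   0   2   2   2   2   2   2
  2   0   7   7   7   9   9   9   9   9
  3   0   7   7   7   9   9  10  10  10
  4   0   7   7   7   9   9  13  13  13

9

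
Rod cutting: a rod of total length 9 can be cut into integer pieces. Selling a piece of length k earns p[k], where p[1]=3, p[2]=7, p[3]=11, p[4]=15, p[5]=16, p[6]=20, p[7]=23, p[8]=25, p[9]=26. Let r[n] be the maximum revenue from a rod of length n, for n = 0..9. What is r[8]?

   n    0    1    2    3    4    5    6    7    8    9
r[n]    0    3    7   11   15   18   22   26   30   33

30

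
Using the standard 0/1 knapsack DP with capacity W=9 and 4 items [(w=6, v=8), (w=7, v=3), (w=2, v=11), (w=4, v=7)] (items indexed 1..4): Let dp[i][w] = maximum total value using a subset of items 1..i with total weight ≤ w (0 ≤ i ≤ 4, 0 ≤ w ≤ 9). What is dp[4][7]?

i\w   0   1   2   3   4   5   6   7   8   9
  0   0   0   0   0   0   0   0   0   0   0
  1   0   0   0   0   0   0   8   8   8   8
  2   0   0   0   0   0   0   8   8   8   8
  3   0   0  11  11  11  11  11  11  19  19
  4   0   0  11  11  11  11  18  18  19  19

18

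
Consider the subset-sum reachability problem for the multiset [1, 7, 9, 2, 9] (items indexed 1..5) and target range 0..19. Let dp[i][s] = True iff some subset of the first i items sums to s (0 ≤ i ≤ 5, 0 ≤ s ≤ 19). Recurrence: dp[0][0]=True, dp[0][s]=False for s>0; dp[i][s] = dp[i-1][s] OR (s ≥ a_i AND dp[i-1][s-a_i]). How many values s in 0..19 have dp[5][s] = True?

i\s   0   1   2   3   4   5   6   7   8   9  10  11  12  13  14  15  16  17  18  19
  0   T   F   F   F   F   F   F   F   F   F   F   F   F   F   F   F   F   F   F   F
  1   T   T   F   F   F   F   F   F   F   F   F   F   F   F   F   F   F   F   F   F
  2   T   T   F   F   F   F   F   T   T   F   F   F   F   F   F   F   F   F   F   F
  3   T   T   F   F   F   F   F   T   T   T   T   F   F   F   F   F   T   T   F   F
  4   T   T   T   T   F   F   F   T   T   T   T   T   T   F   F   F   T   T   T   T
  5   T   T   T   T   F   F   F   T   T   T   T   T   T   F   F   F   T   T   T   T

14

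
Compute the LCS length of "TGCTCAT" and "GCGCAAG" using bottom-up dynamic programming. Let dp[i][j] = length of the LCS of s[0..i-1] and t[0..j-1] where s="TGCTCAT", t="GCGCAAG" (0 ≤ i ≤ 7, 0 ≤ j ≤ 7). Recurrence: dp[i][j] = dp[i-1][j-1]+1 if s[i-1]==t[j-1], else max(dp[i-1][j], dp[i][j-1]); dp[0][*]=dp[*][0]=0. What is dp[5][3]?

2

   ''  G  C  G  C  A  A  G
''  0  0  0  0  0  0  0  0
 T  0  0  0  0  0  0  0  0
 G  0  1  1  1  1  1  1  1
 C  0  1  2  2  2  2  2  2
 T  0  1  2  2  2  2  2  2
 C  0  1  2  2  3  3  3  3
 A  0  1  2  2  3  4  4  4
 T  0  1  2  2  3  4  4  4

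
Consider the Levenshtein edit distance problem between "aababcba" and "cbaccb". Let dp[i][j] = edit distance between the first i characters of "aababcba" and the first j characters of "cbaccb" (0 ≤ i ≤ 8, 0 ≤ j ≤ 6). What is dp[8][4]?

   ''  c  b  a  c  c  b
''  0  1  2  3  4  5  6
 a  1  1  2  2  3  4  5
 a  2  2  2  2  3  4  5
 b  3  3  2  3  3  4  4
 a  4  4  3  2  3  4  5
 b  5  5  4  3  3  4  4
 c  6  5  5  4  3  3  4
 b  7  6  5  5  4  4  3
 a  8  7  6  5  5  5  4

5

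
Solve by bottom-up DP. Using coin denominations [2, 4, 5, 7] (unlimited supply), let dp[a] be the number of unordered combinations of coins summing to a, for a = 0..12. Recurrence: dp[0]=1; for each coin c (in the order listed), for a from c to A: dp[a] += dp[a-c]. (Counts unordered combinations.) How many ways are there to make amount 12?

after  coin     0     1     2     3     4     5     6     7     8     9    10    11    12
          2     1     0     1     0     1     0     1     0     1     0     1     0     1
          4     1     0     1     0     2     0     2     0     3     0     3     0     4
          5     1     0     1     0     2     1     2     1     3     2     4     2     5
          7     1     0     1     0     2     1     2     2     3     3     4     4     6

6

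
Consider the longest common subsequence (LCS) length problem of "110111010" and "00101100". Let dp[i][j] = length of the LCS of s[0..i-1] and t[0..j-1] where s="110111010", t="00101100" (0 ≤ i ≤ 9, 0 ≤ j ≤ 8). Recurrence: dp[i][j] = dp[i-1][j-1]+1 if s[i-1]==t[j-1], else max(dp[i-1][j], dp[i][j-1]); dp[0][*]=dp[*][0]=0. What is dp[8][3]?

   ''  0  0  1  0  1  1  0  0
''  0  0  0  0  0  0  0  0  0
 1  0  0  0  1  1  1  1  1  1
 1  0  0  0  1  1  2  2  2  2
 0  0  1  1  1  2  2  2  3  3
 1  0  1  1  2  2  3  3  3  3
 1  0  1  1  2  2  3  4  4  4
 1  0  1  1  2  2  3  4  4  4
 0  0  1  2  2  3  3  4  5  5
 1  0  1  2  3  3  4  4  5  5
 0  0  1  2  3  4  4  4  5  6

3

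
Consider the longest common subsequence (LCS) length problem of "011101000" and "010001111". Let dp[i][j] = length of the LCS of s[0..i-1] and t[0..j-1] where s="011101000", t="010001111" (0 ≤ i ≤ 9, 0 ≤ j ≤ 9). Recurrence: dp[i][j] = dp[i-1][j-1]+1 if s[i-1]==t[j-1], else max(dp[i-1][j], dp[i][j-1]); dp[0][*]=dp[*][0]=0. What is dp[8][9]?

5

   ''  0  1  0  0  0  1  1  1  1
''  0  0  0  0  0  0  0  0  0  0
 0  0  1  1  1  1  1  1  1  1  1
 1  0  1  2  2  2  2  2  2  2  2
 1  0  1  2  2  2  2  3  3  3  3
 1  0  1  2  2  2  2  3  4  4  4
 0  0  1  2  3  3  3  3  4  4  4
 1  0  1  2  3  3  3  4  4  5  5
 0  0  1  2  3  4  4  4  4  5  5
 0  0  1  2  3  4  5  5  5  5  5
 0  0  1  2  3  4  5  5  5  5  5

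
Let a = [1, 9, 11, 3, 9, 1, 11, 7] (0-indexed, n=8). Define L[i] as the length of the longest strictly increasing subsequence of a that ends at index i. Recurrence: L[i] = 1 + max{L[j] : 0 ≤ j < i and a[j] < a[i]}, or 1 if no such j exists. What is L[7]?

3

   i    0    1    2    3    4    5    6    7
a[i]    1    9   11    3    9    1   11    7
L[i]    1    2    3    2    3    1    4    3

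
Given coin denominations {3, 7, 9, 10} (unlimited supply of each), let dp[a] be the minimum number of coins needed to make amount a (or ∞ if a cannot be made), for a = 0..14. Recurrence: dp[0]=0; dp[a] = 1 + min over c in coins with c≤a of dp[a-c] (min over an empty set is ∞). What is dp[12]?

2

 a  0  1  2  3  4  5  6  7  8  9 10 11 12 13 14
dp  0  -  -  1  -  -  2  1  -  1  1  -  2  2  2
(- denotes ∞ / unreachable)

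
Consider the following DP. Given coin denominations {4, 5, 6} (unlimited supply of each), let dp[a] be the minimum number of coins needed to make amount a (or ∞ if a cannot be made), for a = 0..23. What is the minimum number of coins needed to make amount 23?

4

 a  0  1  2  3  4  5  6  7  8  9 10 11 12 13 14 15 16 17 18 19 20 21 22 23
dp  0  -  -  -  1  1  1  -  2  2  2  2  2  3  3  3  3  3  3  4  4  4  4  4
(- denotes ∞ / unreachable)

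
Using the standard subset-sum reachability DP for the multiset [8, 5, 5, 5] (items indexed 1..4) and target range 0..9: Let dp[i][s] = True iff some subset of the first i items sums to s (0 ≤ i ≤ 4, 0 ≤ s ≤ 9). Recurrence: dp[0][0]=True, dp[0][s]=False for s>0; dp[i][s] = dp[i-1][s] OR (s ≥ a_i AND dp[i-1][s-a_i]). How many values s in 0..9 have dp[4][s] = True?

3

i\s   0   1   2   3   4   5   6   7   8   9
  0   T   F   F   F   F   F   F   F   F   F
  1   T   F   F   F   F   F   F   F   T   F
  2   T   F   F   F   F   T   F   F   T   F
  3   T   F   F   F   F   T   F   F   T   F
  4   T   F   F   F   F   T   F   F   T   F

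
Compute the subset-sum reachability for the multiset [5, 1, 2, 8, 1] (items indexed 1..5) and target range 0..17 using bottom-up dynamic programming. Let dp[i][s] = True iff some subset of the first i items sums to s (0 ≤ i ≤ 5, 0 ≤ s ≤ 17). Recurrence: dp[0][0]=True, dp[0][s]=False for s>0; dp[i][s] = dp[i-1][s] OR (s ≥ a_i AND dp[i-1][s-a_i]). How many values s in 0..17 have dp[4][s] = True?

i\s   0   1   2   3   4   5   6   7   8   9  10  11  12  13  14  15  16  17
  0   T   F   F   F   F   F   F   F   F   F   F   F   F   F   F   F   F   F
  1   T   F   F   F   F   T   F   F   F   F   F   F   F   F   F   F   F   F
  2   T   T   F   F   F   T   T   F   F   F   F   F   F   F   F   F   F   F
  3   T   T   T   T   F   T   T   T   T   F   F   F   F   F   F   F   F   F
  4   T   T   T   T   F   T   T   T   T   T   T   T   F   T   T   T   T   F
  5   T   T   T   T   T   T   T   T   T   T   T   T   T   T   T   T   T   T

15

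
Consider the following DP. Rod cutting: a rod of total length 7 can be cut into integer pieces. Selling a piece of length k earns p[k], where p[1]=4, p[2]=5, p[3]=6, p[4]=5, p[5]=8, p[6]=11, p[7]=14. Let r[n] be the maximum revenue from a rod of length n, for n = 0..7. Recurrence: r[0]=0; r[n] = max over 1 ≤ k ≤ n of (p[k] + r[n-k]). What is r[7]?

28

   n    0    1    2    3    4    5    6    7
r[n]    0    4    8   12   16   20   24   28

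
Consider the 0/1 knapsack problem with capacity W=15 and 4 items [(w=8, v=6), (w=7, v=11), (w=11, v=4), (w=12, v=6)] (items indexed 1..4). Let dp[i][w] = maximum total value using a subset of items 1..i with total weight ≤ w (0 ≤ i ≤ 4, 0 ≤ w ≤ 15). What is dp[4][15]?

i\w   0   1   2   3   4   5   6   7   8   9  10  11  12  13  14  15
  0   0   0   0   0   0   0   0   0   0   0   0   0   0   0   0   0
  1   0   0   0   0   0   0   0   0   6   6   6   6   6   6   6   6
  2   0   0   0   0   0   0   0  11  11  11  11  11  11  11  11  17
  3   0   0   0   0   0   0   0  11  11  11  11  11  11  11  11  17
  4   0   0   0   0   0   0   0  11  11  11  11  11  11  11  11  17

17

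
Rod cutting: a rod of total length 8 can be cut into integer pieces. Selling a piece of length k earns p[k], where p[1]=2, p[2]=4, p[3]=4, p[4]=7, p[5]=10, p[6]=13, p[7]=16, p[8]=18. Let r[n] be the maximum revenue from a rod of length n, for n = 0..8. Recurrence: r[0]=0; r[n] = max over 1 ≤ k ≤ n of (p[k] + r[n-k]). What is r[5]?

10

   n    0    1    2    3    4    5    6    7    8
r[n]    0    2    4    6    8   10   13   16   18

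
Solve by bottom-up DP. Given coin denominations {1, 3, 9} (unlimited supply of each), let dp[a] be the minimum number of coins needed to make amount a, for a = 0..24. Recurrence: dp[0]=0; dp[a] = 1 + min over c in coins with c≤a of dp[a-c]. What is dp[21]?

3

 a  0  1  2  3  4  5  6  7  8  9 10 11 12 13 14 15 16 17 18 19 20 21 22 23 24
dp  0  1  2  1  2  3  2  3  4  1  2  3  2  3  4  3  4  5  2  3  4  3  4  5  4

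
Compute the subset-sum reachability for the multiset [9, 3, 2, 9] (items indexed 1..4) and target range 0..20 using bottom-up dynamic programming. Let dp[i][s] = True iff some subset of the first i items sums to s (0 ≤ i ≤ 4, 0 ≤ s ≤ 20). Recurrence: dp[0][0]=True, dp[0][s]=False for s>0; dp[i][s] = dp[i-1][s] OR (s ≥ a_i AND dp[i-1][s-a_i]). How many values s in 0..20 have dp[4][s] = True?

i\s   0   1   2   3   4   5   6   7   8   9  10  11  12  13  14  15  16  17  18  19  20
  0   T   F   F   F   F   F   F   F   F   F   F   F   F   F   F   F   F   F   F   F   F
  1   T   F   F   F   F   F   F   F   F   T   F   F   F   F   F   F   F   F   F   F   F
  2   T   F   F   T   F   F   F   F   F   T   F   F   T   F   F   F   F   F   F   F   F
  3   T   F   T   T   F   T   F   F   F   T   F   T   T   F   T   F   F   F   F   F   F
  4   T   F   T   T   F   T   F   F   F   T   F   T   T   F   T   F   F   F   T   F   T

10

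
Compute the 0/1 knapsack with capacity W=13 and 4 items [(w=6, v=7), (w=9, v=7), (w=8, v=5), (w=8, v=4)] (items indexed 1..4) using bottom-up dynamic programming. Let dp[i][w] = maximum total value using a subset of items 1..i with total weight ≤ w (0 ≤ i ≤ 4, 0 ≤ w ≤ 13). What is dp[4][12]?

7

i\w   0   1   2   3   4   5   6   7   8   9  10  11  12  13
  0   0   0   0   0   0   0   0   0   0   0   0   0   0   0
  1   0   0   0   0   0   0   7   7   7   7   7   7   7   7
  2   0   0   0   0   0   0   7   7   7   7   7   7   7   7
  3   0   0   0   0   0   0   7   7   7   7   7   7   7   7
  4   0   0   0   0   0   0   7   7   7   7   7   7   7   7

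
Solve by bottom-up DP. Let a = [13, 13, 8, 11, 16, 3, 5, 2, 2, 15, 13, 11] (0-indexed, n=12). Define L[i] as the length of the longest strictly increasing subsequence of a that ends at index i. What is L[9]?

   i    0    1    2    3    4    5    6    7    8    9   10   11
a[i]   13   13    8   11   16    3    5    2    2   15   13   11
L[i]    1    1    1    2    3    1    2    1    1    3    3    3

3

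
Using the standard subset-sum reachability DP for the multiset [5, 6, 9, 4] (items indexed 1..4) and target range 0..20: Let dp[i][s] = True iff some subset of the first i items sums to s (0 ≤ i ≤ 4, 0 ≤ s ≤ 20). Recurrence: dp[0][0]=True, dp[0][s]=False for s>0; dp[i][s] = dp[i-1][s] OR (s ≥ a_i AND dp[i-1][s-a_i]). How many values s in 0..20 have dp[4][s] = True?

i\s   0   1   2   3   4   5   6   7   8   9  10  11  12  13  14  15  16  17  18  19  20
  0   T   F   F   F   F   F   F   F   F   F   F   F   F   F   F   F   F   F   F   F   F
  1   T   F   F   F   F   T   F   F   F   F   F   F   F   F   F   F   F   F   F   F   F
  2   T   F   F   F   F   T   T   F   F   F   F   T   F   F   F   F   F   F   F   F   F
  3   T   F   F   F   F   T   T   F   F   T   F   T   F   F   T   T   F   F   F   F   T
  4   T   F   F   F   T   T   T   F   F   T   T   T   F   T   T   T   F   F   T   T   T

13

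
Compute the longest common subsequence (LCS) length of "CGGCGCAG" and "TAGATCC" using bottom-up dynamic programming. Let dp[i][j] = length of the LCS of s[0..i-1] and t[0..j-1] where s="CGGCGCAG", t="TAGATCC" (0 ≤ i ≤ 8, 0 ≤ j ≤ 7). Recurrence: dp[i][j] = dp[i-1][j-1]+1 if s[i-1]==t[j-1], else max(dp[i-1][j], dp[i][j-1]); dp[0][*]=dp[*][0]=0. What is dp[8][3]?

   ''  T  A  G  A  T  C  C
''  0  0  0  0  0  0  0  0
 C  0  0  0  0  0  0  1  1
 G  0  0  0  1  1  1  1  1
 G  0  0  0  1  1  1  1  1
 C  0  0  0  1  1  1  2  2
 G  0  0  0  1  1  1  2  2
 C  0  0  0  1  1  1  2  3
 A  0  0  1  1  2  2  2  3
 G  0  0  1  2  2  2  2  3

2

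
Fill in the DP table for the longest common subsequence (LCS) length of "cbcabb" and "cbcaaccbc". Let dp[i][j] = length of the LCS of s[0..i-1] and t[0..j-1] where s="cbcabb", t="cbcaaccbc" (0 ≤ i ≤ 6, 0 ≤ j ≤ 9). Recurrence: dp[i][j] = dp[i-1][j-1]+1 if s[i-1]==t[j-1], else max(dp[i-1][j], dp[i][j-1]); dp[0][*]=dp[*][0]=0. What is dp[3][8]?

   ''  c  b  c  a  a  c  c  b  c
''  0  0  0  0  0  0  0  0  0  0
 c  0  1  1  1  1  1  1  1  1  1
 b  0  1  2  2  2  2  2  2  2  2
 c  0  1  2  3  3  3  3  3  3  3
 a  0  1  2  3  4  4  4  4  4  4
 b  0  1  2  3  4  4  4  4  5  5
 b  0  1  2  3  4  4  4  4  5  5

3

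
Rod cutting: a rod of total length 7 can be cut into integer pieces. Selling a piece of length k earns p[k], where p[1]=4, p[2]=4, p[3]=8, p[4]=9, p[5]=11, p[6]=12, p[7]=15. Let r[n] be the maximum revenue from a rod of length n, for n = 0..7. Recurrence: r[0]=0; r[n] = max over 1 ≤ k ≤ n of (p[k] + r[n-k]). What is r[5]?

20

   n    0    1    2    3    4    5    6    7
r[n]    0    4    8   12   16   20   24   28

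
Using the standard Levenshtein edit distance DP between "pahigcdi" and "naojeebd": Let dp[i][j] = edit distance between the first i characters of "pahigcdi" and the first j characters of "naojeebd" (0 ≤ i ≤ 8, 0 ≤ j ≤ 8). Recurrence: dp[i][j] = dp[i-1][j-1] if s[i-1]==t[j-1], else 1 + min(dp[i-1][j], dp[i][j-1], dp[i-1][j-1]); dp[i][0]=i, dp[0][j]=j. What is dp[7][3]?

6

   ''  n  a  o  j  e  e  b  d
''  0  1  2  3  4  5  6  7  8
 p  1  1  2  3  4  5  6  7  8
 a  2  2  1  2  3  4  5  6  7
 h  3  3  2  2  3  4  5  6  7
 i  4  4  3  3  3  4  5  6  7
 g  5  5  4  4  4  4  5  6  7
 c  6  6  5  5  5  5  5  6  7
 d  7  7  6  6  6  6  6  6  6
 i  8  8  7  7  7  7  7  7  7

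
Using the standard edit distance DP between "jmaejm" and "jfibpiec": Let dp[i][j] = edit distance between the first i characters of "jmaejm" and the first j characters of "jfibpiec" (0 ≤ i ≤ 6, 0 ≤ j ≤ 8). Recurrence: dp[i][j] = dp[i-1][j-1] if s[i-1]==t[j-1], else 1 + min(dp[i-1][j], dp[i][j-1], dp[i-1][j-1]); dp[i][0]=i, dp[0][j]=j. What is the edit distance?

7

   ''  j  f  i  b  p  i  e  c
''  0  1  2  3  4  5  6  7  8
 j  1  0  1  2  3  4  5  6  7
 m  2  1  1  2  3  4  5  6  7
 a  3  2  2  2  3  4  5  6  7
 e  4  3  3  3  3  4  5  5  6
 j  5  4  4  4  4  4  5  6  6
 m  6  5  5  5  5  5  5  6  7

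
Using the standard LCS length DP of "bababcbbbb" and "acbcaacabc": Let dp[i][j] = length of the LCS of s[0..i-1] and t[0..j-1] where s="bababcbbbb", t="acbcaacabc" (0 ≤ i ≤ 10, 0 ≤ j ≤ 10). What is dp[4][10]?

3

   ''  a  c  b  c  a  a  c  a  b  c
''  0  0  0  0  0  0  0  0  0  0  0
 b  0  0  0  1  1  1  1  1  1  1  1
 a  0  1  1  1  1  2  2  2  2  2  2
 b  0  1  1  2  2  2  2  2  2  3  3
 a  0  1  1  2  2  3  3  3  3  3  3
 b  0  1  1  2  2  3  3  3  3  4  4
 c  0  1  2  2  3  3  3  4  4  4  5
 b  0  1  2  3  3  3  3  4  4  5  5
 b  0  1  2  3  3  3  3  4  4  5  5
 b  0  1  2  3  3  3  3  4  4  5  5
 b  0  1  2  3  3  3  3  4  4  5  5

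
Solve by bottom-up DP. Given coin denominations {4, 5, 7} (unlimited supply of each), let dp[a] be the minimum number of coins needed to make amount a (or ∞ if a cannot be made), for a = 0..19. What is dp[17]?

3

 a  0  1  2  3  4  5  6  7  8  9 10 11 12 13 14 15 16 17 18 19
dp  0  -  -  -  1  1  -  1  2  2  2  2  2  3  2  3  3  3  3  3
(- denotes ∞ / unreachable)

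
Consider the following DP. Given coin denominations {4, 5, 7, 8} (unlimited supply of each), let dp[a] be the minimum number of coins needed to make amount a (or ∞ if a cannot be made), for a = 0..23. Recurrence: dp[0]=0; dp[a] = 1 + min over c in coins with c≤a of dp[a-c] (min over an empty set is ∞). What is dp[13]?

 a  0  1  2  3  4  5  6  7  8  9 10 11 12 13 14 15 16 17 18 19 20 21 22 23
dp  0  -  -  -  1  1  -  1  1  2  2  2  2  2  2  2  2  3  3  3  3  3  3  3
(- denotes ∞ / unreachable)

2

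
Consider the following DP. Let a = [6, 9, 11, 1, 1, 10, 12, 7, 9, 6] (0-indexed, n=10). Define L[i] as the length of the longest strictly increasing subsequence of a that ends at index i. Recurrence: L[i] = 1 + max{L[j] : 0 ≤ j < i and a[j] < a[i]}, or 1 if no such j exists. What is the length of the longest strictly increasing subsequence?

   i    0    1    2    3    4    5    6    7    8    9
a[i]    6    9   11    1    1   10   12    7    9    6
L[i]    1    2    3    1    1    3    4    2    3    2

4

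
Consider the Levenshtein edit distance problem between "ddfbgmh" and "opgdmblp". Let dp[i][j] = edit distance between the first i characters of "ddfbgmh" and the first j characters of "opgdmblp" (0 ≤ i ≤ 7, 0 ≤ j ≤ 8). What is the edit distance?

   ''  o  p  g  d  m  b  l  p
''  0  1  2  3  4  5  6  7  8
 d  1  1  2  3  3  4  5  6  7
 d  2  2  2  3  3  4  5  6  7
 f  3  3  3  3  4  4  5  6  7
 b  4  4  4  4  4  5  4  5  6
 g  5  5  5  4  5  5  5  5  6
 m  6  6  6  5  5  5  6  6  6
 h  7  7  7  6  6  6  6  7  7

7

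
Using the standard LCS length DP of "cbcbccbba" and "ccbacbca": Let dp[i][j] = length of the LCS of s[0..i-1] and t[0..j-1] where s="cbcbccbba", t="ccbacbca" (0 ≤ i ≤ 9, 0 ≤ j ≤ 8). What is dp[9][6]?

   ''  c  c  b  a  c  b  c  a
''  0  0  0  0  0  0  0  0  0
 c  0  1  1  1  1  1  1  1  1
 b  0  1  1  2  2  2  2  2  2
 c  0  1  2  2  2  3  3  3  3
 b  0  1  2  3  3  3  4  4  4
 c  0  1  2  3  3  4  4  5  5
 c  0  1  2  3  3  4  4  5  5
 b  0  1  2  3  3  4  5  5  5
 b  0  1  2  3  3  4  5  5  5
 a  0  1  2  3  4  4  5  5  6

5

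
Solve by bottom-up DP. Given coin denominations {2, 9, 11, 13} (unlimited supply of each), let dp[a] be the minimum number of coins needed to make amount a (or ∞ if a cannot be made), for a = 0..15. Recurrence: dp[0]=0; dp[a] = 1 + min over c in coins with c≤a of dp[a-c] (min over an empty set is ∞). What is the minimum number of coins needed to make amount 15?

 a  0  1  2  3  4  5  6  7  8  9 10 11 12 13 14 15
dp  0  -  1  -  2  -  3  -  4  1  5  1  6  1  7  2
(- denotes ∞ / unreachable)

2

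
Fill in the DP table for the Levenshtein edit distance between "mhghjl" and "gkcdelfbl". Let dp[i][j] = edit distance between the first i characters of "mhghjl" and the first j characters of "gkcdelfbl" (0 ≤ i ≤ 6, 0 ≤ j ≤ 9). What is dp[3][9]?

   ''  g  k  c  d  e  l  f  b  l
''  0  1  2  3  4  5  6  7  8  9
 m  1  1  2  3  4  5  6  7  8  9
 h  2  2  2  3  4  5  6  7  8  9
 g  3  2  3  3  4  5  6  7  8  9
 h  4  3  3  4  4  5  6  7  8  9
 j  5  4  4  4  5  5  6  7  8  9
 l  6  5  5  5  5  6  5  6  7  8

9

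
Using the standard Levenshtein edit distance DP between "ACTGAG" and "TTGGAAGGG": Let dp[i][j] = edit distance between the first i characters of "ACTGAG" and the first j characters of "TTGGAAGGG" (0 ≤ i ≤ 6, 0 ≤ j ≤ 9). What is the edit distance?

6

   ''  T  T  G  G  A  A  G  G  G
''  0  1  2  3  4  5  6  7  8  9
 A  1  1  2  3  4  4  5  6  7  8
 C  2  2  2  3  4  5  5  6  7  8
 T  3  2  2  3  4  5  6  6  7  8
 G  4  3  3  2  3  4  5  6  6  7
 A  5  4  4  3  3  3  4  5  6  7
 G  6  5  5  4  3  4  4  4  5  6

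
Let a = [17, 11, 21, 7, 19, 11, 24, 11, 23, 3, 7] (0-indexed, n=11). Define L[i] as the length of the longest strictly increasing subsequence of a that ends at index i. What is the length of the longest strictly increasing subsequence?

   i    0    1    2    3    4    5    6    7    8    9   10
a[i]   17   11   21    7   19   11   24   11   23    3    7
L[i]    1    1    2    1    2    2    3    2    3    1    2

3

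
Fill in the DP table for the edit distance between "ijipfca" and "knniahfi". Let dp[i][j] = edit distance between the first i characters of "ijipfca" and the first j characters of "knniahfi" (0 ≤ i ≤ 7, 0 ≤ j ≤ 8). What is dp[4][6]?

   ''  k  n  n  i  a  h  f  i
''  0  1  2  3  4  5  6  7  8
 i  1  1  2  3  3  4  5  6  7
 j  2  2  2  3  4  4  5  6  7
 i  3  3  3  3  3  4  5  6  6
 p  4  4  4  4  4  4  5  6  7
 f  5  5  5  5  5  5  5  5  6
 c  6  6  6  6  6  6  6  6  6
 a  7  7  7  7  7  6  7  7  7

5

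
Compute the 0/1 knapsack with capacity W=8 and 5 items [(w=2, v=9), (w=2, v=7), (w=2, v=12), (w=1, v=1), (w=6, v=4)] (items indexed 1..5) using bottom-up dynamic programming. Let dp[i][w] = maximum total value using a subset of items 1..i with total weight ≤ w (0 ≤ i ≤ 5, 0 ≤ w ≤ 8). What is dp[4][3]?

i\w   0   1   2   3   4   5   6   7   8
  0   0   0   0   0   0   0   0   0   0
  1   0   0   9   9   9   9   9   9   9
  2   0   0   9   9  16  16  16  16  16
  3   0   0  12  12  21  21  28  28  28
  4   0   1  12  13  21  22  28  29  29
  5   0   1  12  13  21  22  28  29  29

13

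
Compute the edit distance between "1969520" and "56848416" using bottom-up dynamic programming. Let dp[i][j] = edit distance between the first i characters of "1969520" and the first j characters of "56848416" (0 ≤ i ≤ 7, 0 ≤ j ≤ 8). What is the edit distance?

8

   ''  5  6  8  4  8  4  1  6
''  0  1  2  3  4  5  6  7  8
 1  1  1  2  3  4  5  6  6  7
 9  2  2  2  3  4  5  6  7  7
 6  3  3  2  3  4  5  6  7  7
 9  4  4  3  3  4  5  6  7  8
 5  5  4  4  4  4  5  6  7  8
 2  6  5  5  5  5  5  6  7  8
 0  7  6  6  6  6  6  6  7  8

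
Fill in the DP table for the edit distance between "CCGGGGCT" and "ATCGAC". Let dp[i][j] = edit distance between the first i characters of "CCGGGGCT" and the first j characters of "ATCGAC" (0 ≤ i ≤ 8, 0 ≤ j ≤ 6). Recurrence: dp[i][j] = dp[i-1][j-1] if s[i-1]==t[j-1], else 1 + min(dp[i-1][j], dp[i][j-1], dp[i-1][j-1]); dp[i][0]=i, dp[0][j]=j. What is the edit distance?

   ''  A  T  C  G  A  C
''  0  1  2  3  4  5  6
 C  1  1  2  2  3  4  5
 C  2  2  2  2  3  4  4
 G  3  3  3  3  2  3  4
 G  4  4  4  4  3  3  4
 G  5  5  5  5  4  4  4
 G  6  6  6  6  5  5  5
 C  7  7  7  6  6  6  5
 T  8  8  7  7  7  7  6

6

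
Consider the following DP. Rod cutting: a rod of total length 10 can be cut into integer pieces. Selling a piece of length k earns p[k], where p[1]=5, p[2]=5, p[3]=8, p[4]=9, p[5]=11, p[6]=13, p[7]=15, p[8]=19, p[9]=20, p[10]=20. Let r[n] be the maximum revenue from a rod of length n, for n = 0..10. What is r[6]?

   n    0    1    2    3    4    5    6    7    8    9   10
r[n]    0    5   10   15   20   25   30   35   40   45   50

30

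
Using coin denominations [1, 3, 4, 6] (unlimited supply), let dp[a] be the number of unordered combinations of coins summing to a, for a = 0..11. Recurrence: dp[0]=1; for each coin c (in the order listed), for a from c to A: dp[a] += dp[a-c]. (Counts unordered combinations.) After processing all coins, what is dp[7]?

after  coin     0     1     2     3     4     5     6     7     8     9    10    11
          1     1     1     1     1     1     1     1     1     1     1     1     1
          3     1     1     1     2     2     2     3     3     3     4     4     4
          4     1     1     1     2     3     3     4     5     6     7     8     9
          6     1     1     1     2     3     3     5     6     7     9    11    12

6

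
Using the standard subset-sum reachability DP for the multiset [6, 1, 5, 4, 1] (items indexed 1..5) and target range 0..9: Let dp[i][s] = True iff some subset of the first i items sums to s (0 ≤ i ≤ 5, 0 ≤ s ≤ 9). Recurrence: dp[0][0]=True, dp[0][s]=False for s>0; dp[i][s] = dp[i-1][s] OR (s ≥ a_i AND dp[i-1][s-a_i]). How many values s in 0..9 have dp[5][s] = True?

i\s   0   1   2   3   4   5   6   7   8   9
  0   T   F   F   F   F   F   F   F   F   F
  1   T   F   F   F   F   F   T   F   F   F
  2   T   T   F   F   F   F   T   T   F   F
  3   T   T   F   F   F   T   T   T   F   F
  4   T   T   F   F   T   T   T   T   F   T
  5   T   T   T   F   T   T   T   T   T   T

9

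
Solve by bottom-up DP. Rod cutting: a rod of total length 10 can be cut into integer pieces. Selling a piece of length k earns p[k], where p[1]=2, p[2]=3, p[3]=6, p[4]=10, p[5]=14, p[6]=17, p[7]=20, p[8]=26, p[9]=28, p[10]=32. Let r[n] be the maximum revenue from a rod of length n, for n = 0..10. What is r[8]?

   n    0    1    2    3    4    5    6    7    8    9   10
r[n]    0    2    4    6   10   14   17   20   26   28   32

26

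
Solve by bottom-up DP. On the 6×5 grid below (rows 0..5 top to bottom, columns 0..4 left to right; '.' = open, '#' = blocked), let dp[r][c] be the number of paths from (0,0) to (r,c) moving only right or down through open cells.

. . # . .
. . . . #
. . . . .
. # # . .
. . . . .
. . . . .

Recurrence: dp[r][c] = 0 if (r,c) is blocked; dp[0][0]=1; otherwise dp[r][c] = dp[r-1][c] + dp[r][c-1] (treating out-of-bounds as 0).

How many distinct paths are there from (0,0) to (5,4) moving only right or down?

r\c   0   1   2   3   4
  0   1   1   0   0   0
  1   1   2   2   2   0
  2   1   3   5   7   7
  3   1   0   0   7  14
  4   1   1   1   8  22
  5   1   2   3  11  33

33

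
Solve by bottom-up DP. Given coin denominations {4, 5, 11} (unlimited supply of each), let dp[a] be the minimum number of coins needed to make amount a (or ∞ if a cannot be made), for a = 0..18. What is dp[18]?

 a  0  1  2  3  4  5  6  7  8  9 10 11 12 13 14 15 16 17 18
dp  0  -  -  -  1  1  -  -  2  2  2  1  3  3  3  2  2  4  4
(- denotes ∞ / unreachable)

4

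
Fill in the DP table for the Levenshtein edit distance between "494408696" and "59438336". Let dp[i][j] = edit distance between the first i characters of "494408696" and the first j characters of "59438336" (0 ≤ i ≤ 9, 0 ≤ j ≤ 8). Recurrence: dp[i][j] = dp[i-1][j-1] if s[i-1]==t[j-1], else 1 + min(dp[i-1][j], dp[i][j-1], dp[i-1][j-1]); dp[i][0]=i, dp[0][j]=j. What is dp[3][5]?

3

   ''  5  9  4  3  8  3  3  6
''  0  1  2  3  4  5  6  7  8
 4  1  1  2  2  3  4  5  6  7
 9  2  2  1  2  3  4  5  6  7
 4  3  3  2  1  2  3  4  5  6
 4  4  4  3  2  2  3  4  5  6
 0  5  5  4  3  3  3  4  5  6
 8  6  6  5  4  4  3  4  5  6
 6  7  7  6  5  5  4  4  5  5
 9  8  8  7  6  6  5  5  5  6
 6  9  9  8  7  7  6  6  6  5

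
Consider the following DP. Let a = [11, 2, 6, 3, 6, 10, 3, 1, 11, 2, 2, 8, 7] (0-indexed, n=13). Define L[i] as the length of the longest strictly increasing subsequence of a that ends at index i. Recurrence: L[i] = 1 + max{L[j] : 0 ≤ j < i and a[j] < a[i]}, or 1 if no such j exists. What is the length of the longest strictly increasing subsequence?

   i    0    1    2    3    4    5    6    7    8    9   10   11   12
a[i]   11    2    6    3    6   10    3    1   11    2    2    8    7
L[i]    1    1    2    2    3    4    2    1    5    2    2    4    4

5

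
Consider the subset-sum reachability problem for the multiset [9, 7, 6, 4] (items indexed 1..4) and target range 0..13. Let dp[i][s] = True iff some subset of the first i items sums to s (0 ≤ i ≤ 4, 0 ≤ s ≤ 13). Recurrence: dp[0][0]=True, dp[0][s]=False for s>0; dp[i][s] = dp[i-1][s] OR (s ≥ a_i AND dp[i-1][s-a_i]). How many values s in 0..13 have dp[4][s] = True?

8

i\s   0   1   2   3   4   5   6   7   8   9  10  11  12  13
  0   T   F   F   F   F   F   F   F   F   F   F   F   F   F
  1   T   F   F   F   F   F   F   F   F   T   F   F   F   F
  2   T   F   F   F   F   F   F   T   F   T   F   F   F   F
  3   T   F   F   F   F   F   T   T   F   T   F   F   F   T
  4   T   F   F   F   T   F   T   T   F   T   T   T   F   T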